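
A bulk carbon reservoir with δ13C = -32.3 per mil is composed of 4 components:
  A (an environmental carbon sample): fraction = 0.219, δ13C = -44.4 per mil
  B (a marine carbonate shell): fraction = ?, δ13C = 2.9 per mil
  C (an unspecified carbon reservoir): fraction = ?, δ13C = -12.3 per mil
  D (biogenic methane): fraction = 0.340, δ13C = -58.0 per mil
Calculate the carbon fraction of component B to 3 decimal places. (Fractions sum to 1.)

0.169

Let f_B and f_C be the unknown fractions; fractions sum to 1 so f_B + f_C = 0.441.
Mass balance: Σ fᵢ·δᵢ = δ_bulk ⇒ f_B·(2.9) + f_C·(-12.3) = -32.3 − (-29.444) = -2.856
Substitute f_C = 0.441 − f_B:
f_B·(2.9 − -12.3) = -2.856 − 0.441×(-12.3) = 2.568
f_B = 2.568 / 15.2 = 0.1689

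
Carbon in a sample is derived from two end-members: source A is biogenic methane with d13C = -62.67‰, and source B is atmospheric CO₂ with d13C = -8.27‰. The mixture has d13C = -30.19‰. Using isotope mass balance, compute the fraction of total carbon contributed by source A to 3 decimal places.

0.403

δ_mix = f_A·δ_A + (1 − f_A)·δ_B  ⇒  f_A = (δ_mix − δ_B)/(δ_A − δ_B)
f_A = (-30.19 − (-8.27)) / (-62.67 − (-8.27))
f_A = -21.92 / -54.40 = 0.4029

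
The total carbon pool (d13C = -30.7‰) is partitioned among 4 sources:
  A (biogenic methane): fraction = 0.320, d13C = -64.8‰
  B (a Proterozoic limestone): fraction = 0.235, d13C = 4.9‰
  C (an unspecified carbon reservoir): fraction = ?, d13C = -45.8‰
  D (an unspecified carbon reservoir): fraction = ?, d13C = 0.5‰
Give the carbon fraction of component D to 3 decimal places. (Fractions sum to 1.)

0.200

Let f_D and f_C be the unknown fractions; fractions sum to 1 so f_D + f_C = 0.445.
Mass balance: Σ fᵢ·δᵢ = δ_bulk ⇒ f_D·(0.5) + f_C·(-45.8) = -30.7 − (-19.585) = -11.115
Substitute f_C = 0.445 − f_D:
f_D·(0.5 − -45.8) = -11.115 − 0.445×(-45.8) = 9.266
f_D = 9.266 / 46.3 = 0.2001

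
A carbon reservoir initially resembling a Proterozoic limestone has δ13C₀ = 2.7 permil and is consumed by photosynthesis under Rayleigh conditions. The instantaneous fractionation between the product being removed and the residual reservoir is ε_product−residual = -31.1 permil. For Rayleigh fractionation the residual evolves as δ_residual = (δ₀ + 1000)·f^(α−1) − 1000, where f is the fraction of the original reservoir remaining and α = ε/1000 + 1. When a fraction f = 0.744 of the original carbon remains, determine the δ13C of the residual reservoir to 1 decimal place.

Rayleigh residual: δ_res = (δ₀ + 1000)·f^(α−1) − 1000
α = ε/1000 + 1 = 0.96890, so α − 1 = -0.03110
f^(α−1) = 0.744^(-0.03110) = 1.009239
δ_res = (2.7 + 1000) × 1.009239 − 1000 = 1011.964 − 1000 = 11.96 permil

12.0 permil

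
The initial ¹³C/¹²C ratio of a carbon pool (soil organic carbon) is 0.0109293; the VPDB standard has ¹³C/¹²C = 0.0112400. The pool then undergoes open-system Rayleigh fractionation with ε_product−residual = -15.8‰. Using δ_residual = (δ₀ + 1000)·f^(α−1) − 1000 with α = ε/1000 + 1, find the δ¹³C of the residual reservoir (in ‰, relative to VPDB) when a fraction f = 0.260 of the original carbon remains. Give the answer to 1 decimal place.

δ₀ = (0.0109293/0.0112400 − 1)×1000 = (0.972358 − 1)×1000 = -27.642‰
α − 1 = ε/1000 = -0.0158
f^(α−1) = 0.260^(-0.0158) = 1.021512
δ_res = (-27.642 + 1000) × 1.021512 − 1000 = 993.275 − 1000 = -6.73‰

-6.7‰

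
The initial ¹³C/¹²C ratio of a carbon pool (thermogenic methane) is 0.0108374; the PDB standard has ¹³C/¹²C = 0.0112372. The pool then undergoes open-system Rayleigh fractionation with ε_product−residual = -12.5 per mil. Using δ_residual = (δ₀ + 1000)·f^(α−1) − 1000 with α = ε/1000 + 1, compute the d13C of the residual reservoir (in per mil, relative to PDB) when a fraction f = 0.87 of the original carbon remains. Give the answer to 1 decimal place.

δ₀ = (0.0108374/0.0112372 − 1)×1000 = (0.964422 − 1)×1000 = -35.578 per mil
α − 1 = ε/1000 = -0.0125
f^(α−1) = 0.87^(-0.0125) = 1.001742
δ_res = (-35.578 + 1000) × 1.001742 − 1000 = 966.102 − 1000 = -33.90 per mil

-33.9 per mil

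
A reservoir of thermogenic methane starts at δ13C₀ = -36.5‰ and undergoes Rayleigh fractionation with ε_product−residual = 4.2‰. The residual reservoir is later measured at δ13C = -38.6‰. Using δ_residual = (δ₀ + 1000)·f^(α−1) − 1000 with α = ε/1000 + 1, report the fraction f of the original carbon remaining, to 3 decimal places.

α − 1 = ε/1000 = 0.0042
(δ_res + 1000)/(δ₀ + 1000) = (-38.6 + 1000)/(-36.5 + 1000) = 961.4/963.5 = 0.997820
f = 0.997820^(1/0.0042) = exp(ln(0.997820)/0.0042) = exp(-0.00218/0.0042)
f = exp(-0.5195) = 0.5948

0.595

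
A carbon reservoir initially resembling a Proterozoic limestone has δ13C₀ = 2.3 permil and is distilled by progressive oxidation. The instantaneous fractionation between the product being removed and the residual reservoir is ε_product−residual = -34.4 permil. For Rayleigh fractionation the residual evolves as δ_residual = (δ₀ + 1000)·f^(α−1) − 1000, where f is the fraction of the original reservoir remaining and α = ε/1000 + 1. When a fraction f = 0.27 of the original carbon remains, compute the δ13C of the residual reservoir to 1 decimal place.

Rayleigh residual: δ_res = (δ₀ + 1000)·f^(α−1) − 1000
α = ε/1000 + 1 = 0.96560, so α − 1 = -0.03440
f^(α−1) = 0.27^(-0.03440) = 1.046071
δ_res = (2.3 + 1000) × 1.046071 − 1000 = 1048.477 − 1000 = 48.48 permil

48.5 permil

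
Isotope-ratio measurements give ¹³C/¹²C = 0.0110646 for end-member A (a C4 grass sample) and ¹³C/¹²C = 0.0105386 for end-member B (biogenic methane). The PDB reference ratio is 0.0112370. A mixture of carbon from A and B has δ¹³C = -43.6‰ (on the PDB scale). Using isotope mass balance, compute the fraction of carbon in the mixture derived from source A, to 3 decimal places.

δ_A = (0.0110646/0.0112370 − 1)×1000 = (0.984658 − 1)×1000 = -15.342‰
δ_B = (0.0105386/0.0112370 − 1)×1000 = (0.937848 − 1)×1000 = -62.152‰
f_A = (δ_mix − δ_B)/(δ_A − δ_B) = (-43.6 − (-62.152))/(-15.342 − (-62.152))
f_A = 18.552 / 46.810 = 0.3963

0.396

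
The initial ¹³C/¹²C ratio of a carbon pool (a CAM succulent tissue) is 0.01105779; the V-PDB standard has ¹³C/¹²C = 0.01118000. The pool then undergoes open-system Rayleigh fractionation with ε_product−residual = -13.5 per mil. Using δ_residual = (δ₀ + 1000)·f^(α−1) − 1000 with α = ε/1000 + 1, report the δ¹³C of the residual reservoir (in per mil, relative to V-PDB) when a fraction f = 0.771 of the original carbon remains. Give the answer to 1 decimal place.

-7.5 per mil

δ₀ = (0.01105779/0.01118000 − 1)×1000 = (0.989069 − 1)×1000 = -10.931 per mil
α − 1 = ε/1000 = -0.0135
f^(α−1) = 0.771^(-0.0135) = 1.003517
δ_res = (-10.931 + 1000) × 1.003517 − 1000 = 992.548 − 1000 = -7.45 per mil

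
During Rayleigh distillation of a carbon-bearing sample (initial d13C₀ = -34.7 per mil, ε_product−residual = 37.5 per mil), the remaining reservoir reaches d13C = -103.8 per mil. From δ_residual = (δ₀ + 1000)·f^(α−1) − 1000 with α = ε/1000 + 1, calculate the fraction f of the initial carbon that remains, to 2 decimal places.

α − 1 = ε/1000 = 0.0375
(δ_res + 1000)/(δ₀ + 1000) = (-103.8 + 1000)/(-34.7 + 1000) = 896.2/965.3 = 0.928416
f = 0.928416^(1/0.0375) = exp(ln(0.928416)/0.0375) = exp(-0.07428/0.0375)
f = exp(-1.9807) = 0.1380

0.14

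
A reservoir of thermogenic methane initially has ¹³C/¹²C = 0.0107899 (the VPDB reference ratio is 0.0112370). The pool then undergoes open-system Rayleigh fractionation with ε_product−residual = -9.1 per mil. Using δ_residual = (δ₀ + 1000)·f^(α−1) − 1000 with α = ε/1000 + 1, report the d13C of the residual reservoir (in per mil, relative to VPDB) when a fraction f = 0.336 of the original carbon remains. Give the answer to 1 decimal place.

-30.2 per mil

δ₀ = (0.0107899/0.0112370 − 1)×1000 = (0.960212 − 1)×1000 = -39.788 per mil
α − 1 = ε/1000 = -0.0091
f^(α−1) = 0.336^(-0.0091) = 1.009974
δ_res = (-39.788 + 1000) × 1.009974 − 1000 = 969.789 − 1000 = -30.21 per mil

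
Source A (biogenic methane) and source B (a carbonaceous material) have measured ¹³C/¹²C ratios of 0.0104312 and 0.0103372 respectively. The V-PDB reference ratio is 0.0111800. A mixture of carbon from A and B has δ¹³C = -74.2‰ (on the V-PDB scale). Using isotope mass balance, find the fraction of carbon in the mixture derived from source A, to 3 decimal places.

0.141

δ_A = (0.0104312/0.0111800 − 1)×1000 = (0.933023 − 1)×1000 = -66.977‰
δ_B = (0.0103372/0.0111800 − 1)×1000 = (0.924615 − 1)×1000 = -75.385‰
f_A = (δ_mix − δ_B)/(δ_A − δ_B) = (-74.2 − (-75.385))/(-66.977 − (-75.385))
f_A = 1.185 / 8.408 = 0.1409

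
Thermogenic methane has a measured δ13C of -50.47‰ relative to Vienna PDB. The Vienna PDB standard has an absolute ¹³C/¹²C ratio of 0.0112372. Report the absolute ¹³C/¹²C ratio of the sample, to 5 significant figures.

0.010670

R_sample = R_standard × (δ13C/1000 + 1)
R_sample = 0.0112372 × (-50.47/1000 + 1) = 0.0112372 × 0.949530
R_sample = 0.0106701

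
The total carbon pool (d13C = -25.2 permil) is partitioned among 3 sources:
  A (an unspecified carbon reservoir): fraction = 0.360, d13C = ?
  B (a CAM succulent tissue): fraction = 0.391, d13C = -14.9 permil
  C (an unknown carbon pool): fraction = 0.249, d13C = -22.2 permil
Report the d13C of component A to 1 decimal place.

-38.5 permil

Isotope mass balance: δ_bulk = Σ fᵢ·δᵢ.
-25.2 = 0.360×δ_A + 0.391×(-14.9) + 0.249×(-22.2)
0.360·δ_A = -25.2 − (-11.354) = -13.846
δ_A = -13.846 / 0.360 = -38.46 permil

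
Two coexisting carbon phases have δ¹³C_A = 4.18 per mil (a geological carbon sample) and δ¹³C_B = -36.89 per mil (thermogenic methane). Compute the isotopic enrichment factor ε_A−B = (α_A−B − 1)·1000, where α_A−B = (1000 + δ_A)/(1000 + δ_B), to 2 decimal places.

42.64 per mil

α_A−B = (1000 + 4.18) / (1000 + -36.89) = 1004.18 / 963.11 = 1.042643
ε_A−B = (1.042643 − 1) × 1000 = 42.643 per mil
(The approximation ε ≈ δ_A − δ_B would give 41.07 per mil.)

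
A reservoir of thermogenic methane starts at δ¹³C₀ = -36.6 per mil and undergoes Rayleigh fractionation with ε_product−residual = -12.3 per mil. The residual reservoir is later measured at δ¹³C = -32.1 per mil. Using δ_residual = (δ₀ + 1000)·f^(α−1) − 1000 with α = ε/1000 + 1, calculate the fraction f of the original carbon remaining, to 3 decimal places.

0.685

α − 1 = ε/1000 = -0.0123
(δ_res + 1000)/(δ₀ + 1000) = (-32.1 + 1000)/(-36.6 + 1000) = 967.9/963.4 = 1.004671
f = 1.004671^(1/-0.0123) = exp(ln(1.004671)/-0.0123) = exp(0.00466/-0.0123)
f = exp(-0.3789) = 0.6846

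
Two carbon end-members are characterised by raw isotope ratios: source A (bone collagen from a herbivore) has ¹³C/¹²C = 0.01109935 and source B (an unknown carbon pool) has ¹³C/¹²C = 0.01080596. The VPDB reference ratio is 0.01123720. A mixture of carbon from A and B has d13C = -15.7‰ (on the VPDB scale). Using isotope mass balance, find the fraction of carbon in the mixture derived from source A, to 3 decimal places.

0.869

δ_A = (0.01109935/0.01123720 − 1)×1000 = (0.987733 − 1)×1000 = -12.267‰
δ_B = (0.01080596/0.01123720 − 1)×1000 = (0.961624 − 1)×1000 = -38.376‰
f_A = (δ_mix − δ_B)/(δ_A − δ_B) = (-15.7 − (-38.376))/(-12.267 − (-38.376))
f_A = 22.676 / 26.109 = 0.8685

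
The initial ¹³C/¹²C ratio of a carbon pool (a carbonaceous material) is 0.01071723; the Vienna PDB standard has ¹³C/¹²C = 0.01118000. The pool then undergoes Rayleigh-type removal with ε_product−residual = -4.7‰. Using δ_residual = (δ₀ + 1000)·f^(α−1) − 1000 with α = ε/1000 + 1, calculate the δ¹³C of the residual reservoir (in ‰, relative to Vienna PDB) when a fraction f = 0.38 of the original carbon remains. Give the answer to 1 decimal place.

δ₀ = (0.01071723/0.01118000 − 1)×1000 = (0.958607 − 1)×1000 = -41.393‰
α − 1 = ε/1000 = -0.0047
f^(α−1) = 0.38^(-0.0047) = 1.004558
δ_res = (-41.393 + 1000) × 1.004558 − 1000 = 962.977 − 1000 = -37.02‰

-37.0‰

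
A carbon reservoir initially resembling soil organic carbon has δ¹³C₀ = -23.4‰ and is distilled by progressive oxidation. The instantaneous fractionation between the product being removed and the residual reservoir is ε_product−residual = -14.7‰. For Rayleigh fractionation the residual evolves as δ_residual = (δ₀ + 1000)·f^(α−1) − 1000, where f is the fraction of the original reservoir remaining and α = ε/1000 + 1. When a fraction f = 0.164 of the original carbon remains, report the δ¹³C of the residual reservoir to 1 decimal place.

Rayleigh residual: δ_res = (δ₀ + 1000)·f^(α−1) − 1000
α = ε/1000 + 1 = 0.98530, so α − 1 = -0.01470
f^(α−1) = 0.164^(-0.01470) = 1.026932
δ_res = (-23.4 + 1000) × 1.026932 − 1000 = 1002.902 − 1000 = 2.90‰

2.9‰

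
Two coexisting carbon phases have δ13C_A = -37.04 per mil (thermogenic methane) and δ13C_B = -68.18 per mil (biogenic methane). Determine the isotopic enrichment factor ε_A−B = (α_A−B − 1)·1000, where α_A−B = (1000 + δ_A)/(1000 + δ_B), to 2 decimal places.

α_A−B = (1000 + -37.04) / (1000 + -68.18) = 962.96 / 931.82 = 1.033418
ε_A−B = (1.033418 − 1) × 1000 = 33.418 per mil
(The approximation ε ≈ δ_A − δ_B would give 31.14 per mil.)

33.42 per mil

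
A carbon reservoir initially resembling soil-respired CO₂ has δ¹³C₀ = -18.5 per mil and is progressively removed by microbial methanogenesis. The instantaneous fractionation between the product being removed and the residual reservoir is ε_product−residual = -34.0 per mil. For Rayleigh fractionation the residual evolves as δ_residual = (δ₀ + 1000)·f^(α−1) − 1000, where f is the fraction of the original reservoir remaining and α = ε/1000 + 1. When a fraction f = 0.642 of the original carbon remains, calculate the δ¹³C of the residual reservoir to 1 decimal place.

Rayleigh residual: δ_res = (δ₀ + 1000)·f^(α−1) − 1000
α = ε/1000 + 1 = 0.96600, so α − 1 = -0.03400
f^(α−1) = 0.642^(-0.03400) = 1.015182
δ_res = (-18.5 + 1000) × 1.015182 − 1000 = 996.401 − 1000 = -3.60 per mil

-3.6 per mil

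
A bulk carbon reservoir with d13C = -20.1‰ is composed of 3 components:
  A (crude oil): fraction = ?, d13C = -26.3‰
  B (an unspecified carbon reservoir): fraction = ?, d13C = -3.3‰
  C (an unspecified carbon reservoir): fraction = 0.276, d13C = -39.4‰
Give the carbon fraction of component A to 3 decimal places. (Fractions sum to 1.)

0.297

Let f_A and f_B be the unknown fractions; fractions sum to 1 so f_A + f_B = 0.724.
Mass balance: Σ fᵢ·δᵢ = δ_bulk ⇒ f_A·(-26.3) + f_B·(-3.3) = -20.1 − (-10.874) = -9.226
Substitute f_B = 0.724 − f_A:
f_A·(-26.3 − -3.3) = -9.226 − 0.724×(-3.3) = -6.836
f_A = -6.836 / -23.0 = 0.2972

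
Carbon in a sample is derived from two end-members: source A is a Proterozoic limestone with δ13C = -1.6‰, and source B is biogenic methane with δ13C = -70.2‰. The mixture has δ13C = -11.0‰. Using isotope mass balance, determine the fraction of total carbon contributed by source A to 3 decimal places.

0.863

δ_mix = f_A·δ_A + (1 − f_A)·δ_B  ⇒  f_A = (δ_mix − δ_B)/(δ_A − δ_B)
f_A = (-11.0 − (-70.2)) / (-1.6 − (-70.2))
f_A = 59.2 / 68.6 = 0.8630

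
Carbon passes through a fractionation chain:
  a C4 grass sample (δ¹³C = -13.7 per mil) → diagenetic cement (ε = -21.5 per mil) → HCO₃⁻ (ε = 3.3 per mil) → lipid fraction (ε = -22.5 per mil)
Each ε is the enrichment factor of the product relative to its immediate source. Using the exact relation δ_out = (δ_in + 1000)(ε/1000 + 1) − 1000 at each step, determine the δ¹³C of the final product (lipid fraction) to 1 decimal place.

step 1: δ = (-13.70 + 1000)·(-21.5/1000 + 1) − 1000 = -34.91 per mil
step 2: δ = (-34.91 + 1000)·(3.3/1000 + 1) − 1000 = -31.72 per mil
step 3: δ = (-31.72 + 1000)·(-22.5/1000 + 1) − 1000 = -53.51 per mil

-53.5 per mil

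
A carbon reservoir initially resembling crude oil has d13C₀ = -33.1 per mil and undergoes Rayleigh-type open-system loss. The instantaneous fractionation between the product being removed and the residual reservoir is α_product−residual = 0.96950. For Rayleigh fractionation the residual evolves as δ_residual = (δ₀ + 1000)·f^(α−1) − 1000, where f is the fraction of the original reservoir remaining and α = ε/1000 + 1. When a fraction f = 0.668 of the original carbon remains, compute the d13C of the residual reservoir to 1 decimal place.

-21.1 per mil

Rayleigh residual: δ_res = (δ₀ + 1000)·f^(α−1) − 1000
α − 1 = -0.03050
f^(α−1) = 0.668^(-0.03050) = 1.012382
δ_res = (-33.1 + 1000) × 1.012382 − 1000 = 978.872 − 1000 = -21.13 per mil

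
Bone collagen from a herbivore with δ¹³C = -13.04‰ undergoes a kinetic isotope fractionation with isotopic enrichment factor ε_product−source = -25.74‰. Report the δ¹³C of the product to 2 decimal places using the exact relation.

-38.44‰

Exactly, δ_product = (δ_source + 1000)·(ε/1000 + 1) − 1000.
δ_product = (-13.04 + 1000) × (-25.74/1000 + 1) − 1000
δ_product = -38.444‰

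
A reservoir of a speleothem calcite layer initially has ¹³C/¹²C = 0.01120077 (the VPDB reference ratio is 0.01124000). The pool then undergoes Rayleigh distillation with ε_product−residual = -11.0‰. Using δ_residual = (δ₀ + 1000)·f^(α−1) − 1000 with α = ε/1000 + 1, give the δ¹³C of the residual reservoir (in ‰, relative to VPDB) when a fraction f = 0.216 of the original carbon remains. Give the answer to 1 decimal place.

13.5‰

δ₀ = (0.01120077/0.01124000 − 1)×1000 = (0.996510 − 1)×1000 = -3.490‰
α − 1 = ε/1000 = -0.0110
f^(α−1) = 0.216^(-0.0110) = 1.017000
δ_res = (-3.490 + 1000) × 1.017000 − 1000 = 1013.451 − 1000 = 13.45‰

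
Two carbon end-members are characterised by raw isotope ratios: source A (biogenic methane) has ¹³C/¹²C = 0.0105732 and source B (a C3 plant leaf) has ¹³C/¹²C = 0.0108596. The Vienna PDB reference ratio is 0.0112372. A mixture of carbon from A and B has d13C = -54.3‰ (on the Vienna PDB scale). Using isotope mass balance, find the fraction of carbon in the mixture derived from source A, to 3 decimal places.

δ_A = (0.0105732/0.0112372 − 1)×1000 = (0.940911 − 1)×1000 = -59.089‰
δ_B = (0.0108596/0.0112372 − 1)×1000 = (0.966397 − 1)×1000 = -33.603‰
f_A = (δ_mix − δ_B)/(δ_A − δ_B) = (-54.3 − (-33.603))/(-59.089 − (-33.603))
f_A = -20.697 / -25.487 = 0.8121

0.812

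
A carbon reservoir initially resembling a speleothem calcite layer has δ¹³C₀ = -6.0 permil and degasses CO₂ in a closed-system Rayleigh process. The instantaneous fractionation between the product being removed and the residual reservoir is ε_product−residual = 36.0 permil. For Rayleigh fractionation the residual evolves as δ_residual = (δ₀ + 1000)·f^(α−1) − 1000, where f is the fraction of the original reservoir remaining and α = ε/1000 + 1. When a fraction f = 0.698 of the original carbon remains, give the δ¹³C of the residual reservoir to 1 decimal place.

-18.8 permil

Rayleigh residual: δ_res = (δ₀ + 1000)·f^(α−1) − 1000
α = ε/1000 + 1 = 1.03600, so α − 1 = 0.03600
f^(α−1) = 0.698^(0.03600) = 0.987140
δ_res = (-6.0 + 1000) × 0.987140 − 1000 = 981.217 − 1000 = -18.78 permil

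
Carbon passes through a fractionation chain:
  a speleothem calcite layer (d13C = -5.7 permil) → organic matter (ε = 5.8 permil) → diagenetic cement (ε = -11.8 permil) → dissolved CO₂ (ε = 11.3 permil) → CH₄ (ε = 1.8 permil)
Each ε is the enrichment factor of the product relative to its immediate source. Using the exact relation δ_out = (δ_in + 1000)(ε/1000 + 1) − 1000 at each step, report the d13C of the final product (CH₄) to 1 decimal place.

1.2 permil

step 1: δ = (-5.70 + 1000)·(5.8/1000 + 1) − 1000 = 0.07 permil
step 2: δ = (0.07 + 1000)·(-11.8/1000 + 1) − 1000 = -11.73 permil
step 3: δ = (-11.73 + 1000)·(11.3/1000 + 1) − 1000 = -0.57 permil
step 4: δ = (-0.57 + 1000)·(1.8/1000 + 1) − 1000 = 1.23 permil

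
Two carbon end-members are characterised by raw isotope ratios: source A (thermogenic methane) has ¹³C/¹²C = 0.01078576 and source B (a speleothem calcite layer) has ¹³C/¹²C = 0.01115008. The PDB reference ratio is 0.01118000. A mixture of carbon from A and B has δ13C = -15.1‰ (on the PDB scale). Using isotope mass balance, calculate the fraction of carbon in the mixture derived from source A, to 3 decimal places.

0.381

δ_A = (0.01078576/0.01118000 − 1)×1000 = (0.964737 − 1)×1000 = -35.263‰
δ_B = (0.01115008/0.01118000 − 1)×1000 = (0.997324 − 1)×1000 = -2.676‰
f_A = (δ_mix − δ_B)/(δ_A − δ_B) = (-15.1 − (-2.676))/(-35.263 − (-2.676))
f_A = -12.424 / -32.587 = 0.3813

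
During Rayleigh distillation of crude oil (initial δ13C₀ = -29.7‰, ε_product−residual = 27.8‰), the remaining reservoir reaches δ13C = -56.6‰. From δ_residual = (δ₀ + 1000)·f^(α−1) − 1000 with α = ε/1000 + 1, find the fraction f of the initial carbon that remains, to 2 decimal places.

0.36

α − 1 = ε/1000 = 0.0278
(δ_res + 1000)/(δ₀ + 1000) = (-56.6 + 1000)/(-29.7 + 1000) = 943.4/970.3 = 0.972277
f = 0.972277^(1/0.0278) = exp(ln(0.972277)/0.0278) = exp(-0.02811/0.0278)
f = exp(-1.0113) = 0.3637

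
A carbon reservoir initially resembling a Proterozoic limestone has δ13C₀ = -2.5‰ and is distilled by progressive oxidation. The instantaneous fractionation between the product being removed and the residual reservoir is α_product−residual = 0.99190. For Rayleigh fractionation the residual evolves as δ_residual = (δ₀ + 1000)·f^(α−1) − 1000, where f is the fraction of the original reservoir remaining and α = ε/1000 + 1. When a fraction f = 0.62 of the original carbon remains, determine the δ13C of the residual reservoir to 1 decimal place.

Rayleigh residual: δ_res = (δ₀ + 1000)·f^(α−1) − 1000
α − 1 = -0.00810
f^(α−1) = 0.62^(-0.00810) = 1.003880
δ_res = (-2.5 + 1000) × 1.003880 − 1000 = 1001.370 − 1000 = 1.37‰

1.4‰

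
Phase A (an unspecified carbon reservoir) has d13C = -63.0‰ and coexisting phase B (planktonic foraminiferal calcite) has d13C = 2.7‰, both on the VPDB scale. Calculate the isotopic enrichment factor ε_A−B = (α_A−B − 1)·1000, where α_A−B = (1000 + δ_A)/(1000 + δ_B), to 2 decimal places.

α_A−B = (1000 + -63.0) / (1000 + 2.7) = 937.0 / 1002.7 = 0.934477
ε_A−B = (0.934477 − 1) × 1000 = -65.523‰
(The approximation ε ≈ δ_A − δ_B would give -65.7‰.)

-65.52‰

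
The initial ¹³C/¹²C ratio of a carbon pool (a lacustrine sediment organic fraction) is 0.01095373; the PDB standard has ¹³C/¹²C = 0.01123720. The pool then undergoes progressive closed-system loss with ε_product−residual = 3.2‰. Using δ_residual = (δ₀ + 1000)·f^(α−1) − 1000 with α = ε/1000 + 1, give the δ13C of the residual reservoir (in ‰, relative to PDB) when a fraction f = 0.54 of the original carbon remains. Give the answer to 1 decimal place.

-27.1‰

δ₀ = (0.01095373/0.01123720 − 1)×1000 = (0.974774 − 1)×1000 = -25.226‰
α − 1 = ε/1000 = 0.0032
f^(α−1) = 0.54^(0.0032) = 0.998030
δ_res = (-25.226 + 1000) × 0.998030 − 1000 = 972.854 − 1000 = -27.15‰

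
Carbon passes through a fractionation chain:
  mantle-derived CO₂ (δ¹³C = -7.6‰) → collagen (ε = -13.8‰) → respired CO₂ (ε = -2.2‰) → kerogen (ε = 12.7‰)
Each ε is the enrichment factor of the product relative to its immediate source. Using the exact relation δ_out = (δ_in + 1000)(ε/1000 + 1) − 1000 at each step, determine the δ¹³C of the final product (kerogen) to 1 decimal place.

-11.0‰

step 1: δ = (-7.60 + 1000)·(-13.8/1000 + 1) − 1000 = -21.30‰
step 2: δ = (-21.30 + 1000)·(-2.2/1000 + 1) − 1000 = -23.45‰
step 3: δ = (-23.45 + 1000)·(12.7/1000 + 1) − 1000 = -11.05‰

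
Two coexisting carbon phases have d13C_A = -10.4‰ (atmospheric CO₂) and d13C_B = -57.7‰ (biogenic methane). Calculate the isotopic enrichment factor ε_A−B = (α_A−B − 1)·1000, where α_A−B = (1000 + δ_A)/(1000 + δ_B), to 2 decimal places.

50.20‰

α_A−B = (1000 + -10.4) / (1000 + -57.7) = 989.6 / 942.3 = 1.050196
ε_A−B = (1.050196 − 1) × 1000 = 50.196‰
(The approximation ε ≈ δ_A − δ_B would give 47.3‰.)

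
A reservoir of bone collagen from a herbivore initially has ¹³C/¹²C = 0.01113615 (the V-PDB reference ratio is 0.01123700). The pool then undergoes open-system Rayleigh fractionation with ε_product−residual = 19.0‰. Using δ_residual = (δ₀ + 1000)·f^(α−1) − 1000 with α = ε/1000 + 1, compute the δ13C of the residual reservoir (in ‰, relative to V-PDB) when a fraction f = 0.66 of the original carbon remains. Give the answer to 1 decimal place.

δ₀ = (0.01113615/0.01123700 − 1)×1000 = (0.991025 − 1)×1000 = -8.975‰
α − 1 = ε/1000 = 0.0190
f^(α−1) = 0.66^(0.0190) = 0.992136
δ_res = (-8.975 + 1000) × 0.992136 − 1000 = 983.232 − 1000 = -16.77‰

-16.8‰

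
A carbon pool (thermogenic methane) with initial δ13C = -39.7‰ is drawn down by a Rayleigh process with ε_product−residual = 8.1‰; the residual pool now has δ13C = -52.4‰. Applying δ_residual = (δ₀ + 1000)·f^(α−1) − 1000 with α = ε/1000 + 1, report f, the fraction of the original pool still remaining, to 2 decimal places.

α − 1 = ε/1000 = 0.0081
(δ_res + 1000)/(δ₀ + 1000) = (-52.4 + 1000)/(-39.7 + 1000) = 947.6/960.3 = 0.986775
f = 0.986775^(1/0.0081) = exp(ln(0.986775)/0.0081) = exp(-0.01331/0.0081)
f = exp(-1.6436) = 0.1933

0.19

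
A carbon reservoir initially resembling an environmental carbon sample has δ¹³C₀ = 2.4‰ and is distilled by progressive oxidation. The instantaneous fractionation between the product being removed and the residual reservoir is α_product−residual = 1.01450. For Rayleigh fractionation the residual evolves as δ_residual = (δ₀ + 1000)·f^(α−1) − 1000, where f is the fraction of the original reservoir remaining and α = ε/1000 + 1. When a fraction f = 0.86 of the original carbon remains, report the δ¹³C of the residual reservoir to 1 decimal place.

0.2‰

Rayleigh residual: δ_res = (δ₀ + 1000)·f^(α−1) − 1000
α − 1 = 0.01450
f^(α−1) = 0.86^(0.01450) = 0.997815
δ_res = (2.4 + 1000) × 0.997815 − 1000 = 1000.210 − 1000 = 0.21‰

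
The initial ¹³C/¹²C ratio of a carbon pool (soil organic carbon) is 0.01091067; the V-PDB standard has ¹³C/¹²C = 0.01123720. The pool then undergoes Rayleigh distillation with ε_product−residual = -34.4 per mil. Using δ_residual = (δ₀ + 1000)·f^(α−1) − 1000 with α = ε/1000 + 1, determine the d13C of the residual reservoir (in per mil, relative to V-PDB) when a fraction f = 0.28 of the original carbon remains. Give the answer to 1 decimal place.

14.4 per mil

δ₀ = (0.01091067/0.01123720 − 1)×1000 = (0.970942 − 1)×1000 = -29.058 per mil
α − 1 = ε/1000 = -0.0344
f^(α−1) = 0.28^(-0.0344) = 1.044763
δ_res = (-29.058 + 1000) × 1.044763 − 1000 = 1014.404 − 1000 = 14.40 per mil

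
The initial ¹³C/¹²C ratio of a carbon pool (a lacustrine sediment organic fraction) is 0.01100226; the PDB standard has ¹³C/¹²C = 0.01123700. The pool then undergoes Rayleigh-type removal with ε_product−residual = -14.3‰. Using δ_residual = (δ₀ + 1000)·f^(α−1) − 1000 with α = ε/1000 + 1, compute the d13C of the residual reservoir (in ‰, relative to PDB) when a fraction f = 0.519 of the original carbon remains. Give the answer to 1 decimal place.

-11.7‰

δ₀ = (0.01100226/0.01123700 − 1)×1000 = (0.979110 − 1)×1000 = -20.890‰
α − 1 = ε/1000 = -0.0143
f^(α−1) = 0.519^(-0.0143) = 1.009423
δ_res = (-20.890 + 1000) × 1.009423 − 1000 = 988.336 − 1000 = -11.66‰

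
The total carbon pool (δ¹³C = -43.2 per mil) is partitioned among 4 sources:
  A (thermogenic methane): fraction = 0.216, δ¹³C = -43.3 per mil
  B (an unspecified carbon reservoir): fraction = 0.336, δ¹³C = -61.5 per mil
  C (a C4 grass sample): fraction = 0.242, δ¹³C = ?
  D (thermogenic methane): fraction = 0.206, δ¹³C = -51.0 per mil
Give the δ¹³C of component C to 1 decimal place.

Isotope mass balance: δ_bulk = Σ fᵢ·δᵢ.
-43.2 = 0.216×(-43.3) + 0.336×(-61.5) + 0.242×δ_C + 0.206×(-51.0)
0.242·δ_C = -43.2 − (-40.523) = -2.677
δ_C = -2.677 / 0.242 = -11.06 per mil

-11.1 per mil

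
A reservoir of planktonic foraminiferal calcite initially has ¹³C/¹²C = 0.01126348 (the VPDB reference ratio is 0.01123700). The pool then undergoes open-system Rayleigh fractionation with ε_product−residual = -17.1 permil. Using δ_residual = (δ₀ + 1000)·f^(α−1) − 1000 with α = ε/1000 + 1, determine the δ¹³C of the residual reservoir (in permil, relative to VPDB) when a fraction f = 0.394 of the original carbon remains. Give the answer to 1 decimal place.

18.4 permil

δ₀ = (0.01126348/0.01123700 − 1)×1000 = (1.002357 − 1)×1000 = 2.357 permil
α − 1 = ε/1000 = -0.0171
f^(α−1) = 0.394^(-0.0171) = 1.016055
δ_res = (2.357 + 1000) × 1.016055 − 1000 = 1018.449 − 1000 = 18.45 permil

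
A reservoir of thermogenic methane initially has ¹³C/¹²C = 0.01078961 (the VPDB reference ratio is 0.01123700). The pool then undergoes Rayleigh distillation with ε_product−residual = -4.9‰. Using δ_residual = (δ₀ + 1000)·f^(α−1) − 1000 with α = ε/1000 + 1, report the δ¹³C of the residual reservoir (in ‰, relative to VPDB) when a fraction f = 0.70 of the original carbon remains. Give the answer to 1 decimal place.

-38.1‰

δ₀ = (0.01078961/0.01123700 − 1)×1000 = (0.960186 − 1)×1000 = -39.814‰
α − 1 = ε/1000 = -0.0049
f^(α−1) = 0.70^(-0.0049) = 1.001749
δ_res = (-39.814 + 1000) × 1.001749 − 1000 = 961.866 − 1000 = -38.13‰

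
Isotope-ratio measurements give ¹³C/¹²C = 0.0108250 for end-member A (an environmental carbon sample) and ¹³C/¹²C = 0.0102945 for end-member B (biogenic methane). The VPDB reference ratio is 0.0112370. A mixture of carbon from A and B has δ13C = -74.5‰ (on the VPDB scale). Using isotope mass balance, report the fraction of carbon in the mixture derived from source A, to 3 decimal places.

0.199

δ_A = (0.0108250/0.0112370 − 1)×1000 = (0.963335 − 1)×1000 = -36.665‰
δ_B = (0.0102945/0.0112370 − 1)×1000 = (0.916125 − 1)×1000 = -83.875‰
f_A = (δ_mix − δ_B)/(δ_A − δ_B) = (-74.5 − (-83.875))/(-36.665 − (-83.875))
f_A = 9.375 / 47.210 = 0.1986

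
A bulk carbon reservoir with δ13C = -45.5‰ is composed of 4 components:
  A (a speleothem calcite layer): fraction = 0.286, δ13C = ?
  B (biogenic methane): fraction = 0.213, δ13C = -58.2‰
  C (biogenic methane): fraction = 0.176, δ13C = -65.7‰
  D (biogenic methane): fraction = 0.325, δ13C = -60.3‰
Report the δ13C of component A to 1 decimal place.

Isotope mass balance: δ_bulk = Σ fᵢ·δᵢ.
-45.5 = 0.286×δ_A + 0.213×(-58.2) + 0.176×(-65.7) + 0.325×(-60.3)
0.286·δ_A = -45.5 − (-43.557) = -1.943
δ_A = -1.943 / 0.286 = -6.79‰

-6.8‰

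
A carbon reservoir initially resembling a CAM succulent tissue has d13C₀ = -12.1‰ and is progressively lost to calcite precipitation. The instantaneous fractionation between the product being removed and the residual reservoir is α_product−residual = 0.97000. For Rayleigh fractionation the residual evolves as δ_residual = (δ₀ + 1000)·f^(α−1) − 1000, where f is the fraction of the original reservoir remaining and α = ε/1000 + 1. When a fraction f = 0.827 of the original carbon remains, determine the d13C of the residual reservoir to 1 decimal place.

Rayleigh residual: δ_res = (δ₀ + 1000)·f^(α−1) − 1000
α − 1 = -0.03000
f^(α−1) = 0.827^(-0.03000) = 1.005715
δ_res = (-12.1 + 1000) × 1.005715 − 1000 = 993.546 − 1000 = -6.45‰

-6.5‰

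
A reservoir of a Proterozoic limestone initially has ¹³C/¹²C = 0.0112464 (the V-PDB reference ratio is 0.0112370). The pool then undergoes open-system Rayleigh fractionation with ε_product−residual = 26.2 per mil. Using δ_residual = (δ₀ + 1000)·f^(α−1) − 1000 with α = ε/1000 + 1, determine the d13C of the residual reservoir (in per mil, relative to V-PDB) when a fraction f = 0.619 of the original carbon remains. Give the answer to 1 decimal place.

-11.7 per mil

δ₀ = (0.0112464/0.0112370 − 1)×1000 = (1.000837 − 1)×1000 = 0.837 per mil
α − 1 = ε/1000 = 0.0262
f^(α−1) = 0.619^(0.0262) = 0.987512
δ_res = (0.837 + 1000) × 0.987512 − 1000 = 988.338 − 1000 = -11.66 per mil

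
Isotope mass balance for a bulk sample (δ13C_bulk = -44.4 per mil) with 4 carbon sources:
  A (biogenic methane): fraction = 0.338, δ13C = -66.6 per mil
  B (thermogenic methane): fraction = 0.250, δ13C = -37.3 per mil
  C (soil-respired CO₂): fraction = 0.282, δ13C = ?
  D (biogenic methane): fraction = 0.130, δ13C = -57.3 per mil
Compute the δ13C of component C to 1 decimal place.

-18.1 per mil

Isotope mass balance: δ_bulk = Σ fᵢ·δᵢ.
-44.4 = 0.338×(-66.6) + 0.250×(-37.3) + 0.282×δ_C + 0.130×(-57.3)
0.282·δ_C = -44.4 − (-39.285) = -5.115
δ_C = -5.115 / 0.282 = -18.14 per mil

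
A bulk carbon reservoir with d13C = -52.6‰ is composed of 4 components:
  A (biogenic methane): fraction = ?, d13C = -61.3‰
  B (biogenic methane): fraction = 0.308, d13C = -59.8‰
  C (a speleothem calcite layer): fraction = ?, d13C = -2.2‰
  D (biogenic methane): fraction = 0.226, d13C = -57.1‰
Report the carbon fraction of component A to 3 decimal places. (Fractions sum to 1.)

Let f_A and f_C be the unknown fractions; fractions sum to 1 so f_A + f_C = 0.466.
Mass balance: Σ fᵢ·δᵢ = δ_bulk ⇒ f_A·(-61.3) + f_C·(-2.2) = -52.6 − (-31.323) = -21.277
Substitute f_C = 0.466 − f_A:
f_A·(-61.3 − -2.2) = -21.277 − 0.466×(-2.2) = -20.252
f_A = -20.252 / -59.1 = 0.3427

0.343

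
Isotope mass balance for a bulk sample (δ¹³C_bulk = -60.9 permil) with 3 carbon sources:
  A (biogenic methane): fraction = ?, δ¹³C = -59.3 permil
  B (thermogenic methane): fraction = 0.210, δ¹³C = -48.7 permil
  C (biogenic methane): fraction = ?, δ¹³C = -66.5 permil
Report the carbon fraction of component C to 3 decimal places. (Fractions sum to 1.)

0.531

Let f_C and f_A be the unknown fractions; fractions sum to 1 so f_C + f_A = 0.790.
Mass balance: Σ fᵢ·δᵢ = δ_bulk ⇒ f_C·(-66.5) + f_A·(-59.3) = -60.9 − (-10.227) = -50.673
Substitute f_A = 0.790 − f_C:
f_C·(-66.5 − -59.3) = -50.673 − 0.790×(-59.3) = -3.826
f_C = -3.826 / -7.2 = 0.5314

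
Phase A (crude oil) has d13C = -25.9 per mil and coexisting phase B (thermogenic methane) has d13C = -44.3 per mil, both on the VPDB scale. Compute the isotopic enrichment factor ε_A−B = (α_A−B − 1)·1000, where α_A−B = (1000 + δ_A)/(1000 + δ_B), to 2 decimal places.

α_A−B = (1000 + -25.9) / (1000 + -44.3) = 974.1 / 955.7 = 1.019253
ε_A−B = (1.019253 − 1) × 1000 = 19.253 per mil
(The approximation ε ≈ δ_A − δ_B would give 18.4 per mil.)

19.25 per mil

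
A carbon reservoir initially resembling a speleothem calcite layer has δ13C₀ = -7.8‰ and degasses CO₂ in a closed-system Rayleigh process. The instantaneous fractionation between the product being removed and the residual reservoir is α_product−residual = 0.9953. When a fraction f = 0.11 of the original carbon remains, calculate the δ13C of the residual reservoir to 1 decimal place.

Rayleigh residual: δ_res = (δ₀ + 1000)·f^(α−1) − 1000
α − 1 = -0.00470
f^(α−1) = 0.11^(-0.00470) = 1.010428
δ_res = (-7.8 + 1000) × 1.010428 − 1000 = 1002.547 − 1000 = 2.55‰

2.5‰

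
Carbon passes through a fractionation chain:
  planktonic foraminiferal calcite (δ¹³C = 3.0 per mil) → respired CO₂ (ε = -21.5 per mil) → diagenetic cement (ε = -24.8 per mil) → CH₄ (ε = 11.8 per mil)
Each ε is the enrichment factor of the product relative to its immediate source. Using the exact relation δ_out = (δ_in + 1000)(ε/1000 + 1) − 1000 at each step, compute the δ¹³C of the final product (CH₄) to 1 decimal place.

step 1: δ = (3.00 + 1000)·(-21.5/1000 + 1) − 1000 = -18.56 per mil
step 2: δ = (-18.56 + 1000)·(-24.8/1000 + 1) − 1000 = -42.90 per mil
step 3: δ = (-42.90 + 1000)·(11.8/1000 + 1) − 1000 = -31.61 per mil

-31.6 per mil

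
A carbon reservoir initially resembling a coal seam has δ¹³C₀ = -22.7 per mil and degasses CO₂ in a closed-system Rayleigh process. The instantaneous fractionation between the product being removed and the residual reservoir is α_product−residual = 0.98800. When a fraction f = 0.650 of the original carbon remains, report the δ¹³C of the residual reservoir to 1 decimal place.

Rayleigh residual: δ_res = (δ₀ + 1000)·f^(α−1) − 1000
α − 1 = -0.01200
f^(α−1) = 0.650^(-0.01200) = 1.005183
δ_res = (-22.7 + 1000) × 1.005183 − 1000 = 982.365 − 1000 = -17.63 per mil

-17.6 per mil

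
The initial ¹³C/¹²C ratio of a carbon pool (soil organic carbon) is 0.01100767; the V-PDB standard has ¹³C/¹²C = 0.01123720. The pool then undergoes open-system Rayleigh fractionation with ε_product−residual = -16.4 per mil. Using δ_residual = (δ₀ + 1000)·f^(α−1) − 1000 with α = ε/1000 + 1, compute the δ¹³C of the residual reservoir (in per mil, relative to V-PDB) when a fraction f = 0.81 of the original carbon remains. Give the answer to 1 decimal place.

-17.0 per mil

δ₀ = (0.01100767/0.01123720 − 1)×1000 = (0.979574 − 1)×1000 = -20.426 per mil
α − 1 = ε/1000 = -0.0164
f^(α−1) = 0.81^(-0.0164) = 1.003462
δ_res = (-20.426 + 1000) × 1.003462 − 1000 = 982.965 − 1000 = -17.03 per mil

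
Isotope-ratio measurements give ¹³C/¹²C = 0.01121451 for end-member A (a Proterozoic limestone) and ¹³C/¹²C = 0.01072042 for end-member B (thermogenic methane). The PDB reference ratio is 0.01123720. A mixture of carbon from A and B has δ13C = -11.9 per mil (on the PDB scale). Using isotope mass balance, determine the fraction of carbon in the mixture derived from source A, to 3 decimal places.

0.775

δ_A = (0.01121451/0.01123720 − 1)×1000 = (0.997981 − 1)×1000 = -2.019 per mil
δ_B = (0.01072042/0.01123720 − 1)×1000 = (0.954012 − 1)×1000 = -45.988 per mil
f_A = (δ_mix − δ_B)/(δ_A − δ_B) = (-11.9 − (-45.988))/(-2.019 − (-45.988))
f_A = 34.088 / 43.969 = 0.7753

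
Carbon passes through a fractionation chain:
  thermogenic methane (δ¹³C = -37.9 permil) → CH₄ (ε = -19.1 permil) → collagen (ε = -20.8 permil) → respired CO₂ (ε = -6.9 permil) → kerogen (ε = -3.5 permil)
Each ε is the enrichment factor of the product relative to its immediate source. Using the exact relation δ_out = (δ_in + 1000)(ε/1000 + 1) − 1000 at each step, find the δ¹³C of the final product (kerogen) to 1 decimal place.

step 1: δ = (-37.90 + 1000)·(-19.1/1000 + 1) − 1000 = -56.28 permil
step 2: δ = (-56.28 + 1000)·(-20.8/1000 + 1) − 1000 = -75.91 permil
step 3: δ = (-75.91 + 1000)·(-6.9/1000 + 1) − 1000 = -82.28 permil
step 4: δ = (-82.28 + 1000)·(-3.5/1000 + 1) − 1000 = -85.49 permil

-85.5 permil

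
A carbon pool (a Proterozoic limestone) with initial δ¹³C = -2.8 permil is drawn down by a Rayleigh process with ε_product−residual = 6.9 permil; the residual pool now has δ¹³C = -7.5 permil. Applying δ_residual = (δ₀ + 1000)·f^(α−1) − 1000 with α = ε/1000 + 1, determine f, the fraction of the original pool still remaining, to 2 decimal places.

α − 1 = ε/1000 = 0.0069
(δ_res + 1000)/(δ₀ + 1000) = (-7.5 + 1000)/(-2.8 + 1000) = 992.5/997.2 = 0.995287
f = 0.995287^(1/0.0069) = exp(ln(0.995287)/0.0069) = exp(-0.00472/0.0069)
f = exp(-0.6847) = 0.5042

0.50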